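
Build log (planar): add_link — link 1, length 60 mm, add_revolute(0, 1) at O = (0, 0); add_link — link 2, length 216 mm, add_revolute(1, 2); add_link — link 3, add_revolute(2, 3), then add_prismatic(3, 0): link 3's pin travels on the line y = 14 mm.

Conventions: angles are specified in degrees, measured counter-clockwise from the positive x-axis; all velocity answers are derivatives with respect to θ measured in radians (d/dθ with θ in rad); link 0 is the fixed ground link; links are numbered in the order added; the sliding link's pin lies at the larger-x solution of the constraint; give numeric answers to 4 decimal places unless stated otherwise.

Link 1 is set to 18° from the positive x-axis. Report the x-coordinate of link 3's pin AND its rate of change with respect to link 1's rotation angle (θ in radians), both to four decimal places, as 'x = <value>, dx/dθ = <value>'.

geometry: r = 60 mm, L = 216 mm, e = 14 mm
crank pin P = (r cos θ, r sin θ) = (57.063391, 18.541020)
h = r sin θ − e = 18.541020 − 14 = 4.541020
x = r cos θ + √(L² − h²) = 57.063391 + 215.952261 = 273.015652
dx/dθ = −r sin θ − h·r cos θ/√(L² − h²) (θ in radians; h = 4.541020) = -19.740942

x = 273.0157, dx/dθ = -19.7409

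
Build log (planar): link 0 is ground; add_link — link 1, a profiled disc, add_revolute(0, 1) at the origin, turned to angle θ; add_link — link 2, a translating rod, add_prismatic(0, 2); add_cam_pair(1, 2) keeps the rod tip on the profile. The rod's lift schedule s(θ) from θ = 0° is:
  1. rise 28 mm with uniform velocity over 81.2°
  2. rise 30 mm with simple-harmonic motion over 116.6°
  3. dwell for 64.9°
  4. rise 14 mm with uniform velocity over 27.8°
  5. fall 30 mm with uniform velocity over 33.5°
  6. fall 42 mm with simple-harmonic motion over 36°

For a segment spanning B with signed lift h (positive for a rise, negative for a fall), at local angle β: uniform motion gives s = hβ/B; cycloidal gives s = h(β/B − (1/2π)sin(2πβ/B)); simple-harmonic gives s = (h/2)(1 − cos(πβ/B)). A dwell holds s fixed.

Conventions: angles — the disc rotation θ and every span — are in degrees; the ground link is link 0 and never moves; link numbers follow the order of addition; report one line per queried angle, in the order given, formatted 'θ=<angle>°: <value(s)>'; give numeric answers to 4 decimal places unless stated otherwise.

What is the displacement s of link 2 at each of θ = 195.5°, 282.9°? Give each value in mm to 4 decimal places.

seg 1 [0°–81.2°] uniform, h=28: full span → s += 28 → s = 28.0000
seg 2 [81.2°–197.8°] simple-harmonic, h=30: θ=195.5° here. β=114.3, B=116.6. 30/2·(1 − cos(π·0.9803)) = 29.9712 → s = 57.9712
seg 2 [81.2°–197.8°] simple-harmonic, h=30: full span → s += 30 → s = 58.0000
seg 3 [197.8°–262.7°] dwell: s stays 58.0000
seg 4 [262.7°–290.5°] uniform, h=14: θ=282.9° here. β=20.2, B=27.8. 14·20.2/27.8 = 10.1727 → s = 68.1727

θ=195.5°: 57.9712
θ=282.9°: 68.1727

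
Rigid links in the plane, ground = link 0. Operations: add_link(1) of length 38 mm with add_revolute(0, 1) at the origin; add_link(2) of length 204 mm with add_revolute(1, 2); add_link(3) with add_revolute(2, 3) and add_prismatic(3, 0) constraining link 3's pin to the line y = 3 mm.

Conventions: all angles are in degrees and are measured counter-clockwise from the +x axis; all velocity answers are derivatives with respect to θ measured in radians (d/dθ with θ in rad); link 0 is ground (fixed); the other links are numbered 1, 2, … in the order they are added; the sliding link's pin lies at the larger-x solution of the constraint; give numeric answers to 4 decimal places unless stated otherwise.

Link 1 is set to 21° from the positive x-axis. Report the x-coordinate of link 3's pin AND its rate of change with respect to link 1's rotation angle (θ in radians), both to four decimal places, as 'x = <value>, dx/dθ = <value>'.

geometry: r = 38 mm, L = 204 mm, e = 3 mm
crank pin P = (r cos θ, r sin θ) = (35.476056, 13.617982)
h = r sin θ − e = 13.617982 − 3 = 10.617982
x = r cos θ + √(L² − h²) = 35.476056 + 203.723485 = 239.199541
dx/dθ = −r sin θ − h·r cos θ/√(L² − h²) (θ in radians; h = 10.617982) = -15.466979

x = 239.1995, dx/dθ = -15.4670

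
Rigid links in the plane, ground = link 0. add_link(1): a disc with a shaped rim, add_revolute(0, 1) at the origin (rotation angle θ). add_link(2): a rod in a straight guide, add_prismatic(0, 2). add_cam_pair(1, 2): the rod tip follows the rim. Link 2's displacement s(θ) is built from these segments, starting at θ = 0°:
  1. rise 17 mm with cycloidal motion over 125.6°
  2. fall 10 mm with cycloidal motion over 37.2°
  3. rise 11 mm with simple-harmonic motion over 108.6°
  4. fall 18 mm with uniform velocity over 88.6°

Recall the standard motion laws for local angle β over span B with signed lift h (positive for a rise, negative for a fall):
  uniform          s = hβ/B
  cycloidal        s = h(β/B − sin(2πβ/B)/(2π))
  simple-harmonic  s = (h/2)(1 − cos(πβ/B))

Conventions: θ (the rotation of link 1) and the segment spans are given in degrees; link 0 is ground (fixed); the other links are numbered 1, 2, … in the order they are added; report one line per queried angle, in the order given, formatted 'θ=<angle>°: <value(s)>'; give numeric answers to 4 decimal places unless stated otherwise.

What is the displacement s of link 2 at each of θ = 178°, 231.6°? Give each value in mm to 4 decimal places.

segment 1 (0° to 125.6°, cycloidal, h = 17) is passed completely: s = 0.0000 + (17) = 17.0000
segment 2 (125.6° to 162.8°, cycloidal, h = -10) is passed completely: s = 17.0000 + (-10) = 7.0000
θ = 178° falls in segment 3 (162.8° to 271.4°, simple-harmonic, h = 11): β = 178 − 162.8 = 15.2°, B = 108.6°; Δs = 11/2·(1 − cos(π·0.1400)) = 0.5232; s = 7.0000 + 0.5232 = 7.5232
θ = 231.6° falls in segment 3 (162.8° to 271.4°, simple-harmonic, h = 11): β = 231.6 − 162.8 = 68.8°, B = 108.6°; Δs = 11/2·(1 − cos(π·0.6335)) = 7.7400; s = 7.0000 + 7.7400 = 14.7400

θ=178°: 7.5232
θ=231.6°: 14.7400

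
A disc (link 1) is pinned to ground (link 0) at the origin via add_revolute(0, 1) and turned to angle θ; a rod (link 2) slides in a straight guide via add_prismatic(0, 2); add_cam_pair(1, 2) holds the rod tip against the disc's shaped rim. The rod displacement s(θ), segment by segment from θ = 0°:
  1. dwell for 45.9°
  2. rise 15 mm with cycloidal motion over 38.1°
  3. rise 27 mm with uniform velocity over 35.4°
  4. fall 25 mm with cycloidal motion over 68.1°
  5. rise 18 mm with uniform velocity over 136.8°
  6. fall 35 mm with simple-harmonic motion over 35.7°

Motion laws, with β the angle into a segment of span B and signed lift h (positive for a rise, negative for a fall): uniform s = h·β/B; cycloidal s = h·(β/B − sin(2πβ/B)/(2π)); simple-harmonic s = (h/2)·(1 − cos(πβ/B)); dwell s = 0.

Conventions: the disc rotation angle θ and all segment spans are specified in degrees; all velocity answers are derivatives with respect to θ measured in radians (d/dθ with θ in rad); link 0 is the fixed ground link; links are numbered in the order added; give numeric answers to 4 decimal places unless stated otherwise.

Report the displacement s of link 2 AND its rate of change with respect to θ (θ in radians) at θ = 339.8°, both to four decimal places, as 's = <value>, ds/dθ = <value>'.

segment 1 (0° to 45.9°, dwell): s unchanged at 0.0000
segment 2 (45.9° to 84°, cycloidal, h = 15) is passed completely: s = 0.0000 + (15) = 15.0000
segment 3 (84° to 119.4°, uniform, h = 27) is passed completely: s = 15.0000 + (27) = 42.0000
segment 4 (119.4° to 187.5°, cycloidal, h = -25) is passed completely: s = 42.0000 + (-25) = 17.0000
segment 5 (187.5° to 324.3°, uniform, h = 18) is passed completely: s = 17.0000 + (18) = 35.0000
θ = 339.8° falls in segment 6 (324.3° to 360°, simple-harmonic, h = -35): β = 339.8 − 324.3 = 15.5°, B = 35.7°; Δs = -35/2·(1 − cos(π·0.4342)) = -13.9067; s = 35.0000 − 13.9067 = 21.0933
velocity in seg [324.3°–360°] (simple-harmonic), θ in radians: β = 15.5° = 0.2705 rad, B = 35.7° = 0.6231 rad; ds/dθ = (πh/(2B)) sin(πβ/B) = (π·(-35)/(2·0.6231)) sin(π·0.4342) = -86.355272 mm/rad

s = 21.0933, ds/dθ = -86.3553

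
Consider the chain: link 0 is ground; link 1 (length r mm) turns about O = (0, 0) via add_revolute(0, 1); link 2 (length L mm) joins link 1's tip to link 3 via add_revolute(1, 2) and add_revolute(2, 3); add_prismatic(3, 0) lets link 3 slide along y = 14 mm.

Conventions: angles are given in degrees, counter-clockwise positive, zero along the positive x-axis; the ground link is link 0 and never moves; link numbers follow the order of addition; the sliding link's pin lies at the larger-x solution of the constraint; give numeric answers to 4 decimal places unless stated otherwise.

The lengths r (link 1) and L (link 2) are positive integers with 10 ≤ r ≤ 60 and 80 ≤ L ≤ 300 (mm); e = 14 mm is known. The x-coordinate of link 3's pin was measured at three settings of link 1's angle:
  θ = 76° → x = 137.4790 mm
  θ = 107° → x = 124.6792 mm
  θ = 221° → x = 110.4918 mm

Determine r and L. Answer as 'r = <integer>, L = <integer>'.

constraint per measurement: (x − r cos θ)² + (r sin θ − e)² = L²
subtracting the θ₁ and θ₂ equations cancels the r² and L² terms:
r = (x₁² − x₂²) / (2[(x₁cos θ₁ + e sin θ₁) − (x₂cos θ₂ + e sin θ₂)]) = 24.0000 → r = 24
L² = (x₁ − r cos θ₁)² + (r sin θ₁ − e)² = 17423.9961 → L = 132.0000 → L = 132
check at θ₃=221°: x = 110.4918 (printed 110.4918) ✓

r = 24, L = 132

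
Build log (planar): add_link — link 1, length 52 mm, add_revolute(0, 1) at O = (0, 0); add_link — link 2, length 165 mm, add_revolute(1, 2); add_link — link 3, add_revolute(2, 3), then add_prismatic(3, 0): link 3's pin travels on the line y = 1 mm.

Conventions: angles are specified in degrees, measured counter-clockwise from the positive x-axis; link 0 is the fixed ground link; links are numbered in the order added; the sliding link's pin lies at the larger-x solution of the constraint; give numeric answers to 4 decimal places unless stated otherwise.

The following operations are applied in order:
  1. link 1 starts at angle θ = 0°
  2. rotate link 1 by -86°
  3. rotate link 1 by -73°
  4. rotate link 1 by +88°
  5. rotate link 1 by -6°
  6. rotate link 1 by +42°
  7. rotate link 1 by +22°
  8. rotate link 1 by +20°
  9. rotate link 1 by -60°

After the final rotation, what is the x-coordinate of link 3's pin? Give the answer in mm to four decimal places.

geometry: r = 52 mm, L = 165 mm, e = 1 mm; θ starts at 0°
rotate link 1 by -86°: θ ← 0° -86° = -86°
rotate link 1 by -73°: θ ← -86° -73° = -159°
rotate link 1 by +88°: θ ← -159° +88° = -71°
rotate link 1 by -6°: θ ← -71° -6° = -77°
rotate link 1 by +42°: θ ← -77° +42° = -35°
rotate link 1 by +22°: θ ← -35° +22° = -13°
rotate link 1 by +20°: θ ← -13° +20° = 7°
rotate link 1 by -60°: θ ← 7° -60° = -53°
crank pin P = (r cos θ, r sin θ) = (31.294381, -41.529047)
h = r sin θ − e = -41.529047 − 1 = -42.529047
x = r cos θ + √(L² − h²) = 31.294381 + 159.424842 = 190.719223

190.7192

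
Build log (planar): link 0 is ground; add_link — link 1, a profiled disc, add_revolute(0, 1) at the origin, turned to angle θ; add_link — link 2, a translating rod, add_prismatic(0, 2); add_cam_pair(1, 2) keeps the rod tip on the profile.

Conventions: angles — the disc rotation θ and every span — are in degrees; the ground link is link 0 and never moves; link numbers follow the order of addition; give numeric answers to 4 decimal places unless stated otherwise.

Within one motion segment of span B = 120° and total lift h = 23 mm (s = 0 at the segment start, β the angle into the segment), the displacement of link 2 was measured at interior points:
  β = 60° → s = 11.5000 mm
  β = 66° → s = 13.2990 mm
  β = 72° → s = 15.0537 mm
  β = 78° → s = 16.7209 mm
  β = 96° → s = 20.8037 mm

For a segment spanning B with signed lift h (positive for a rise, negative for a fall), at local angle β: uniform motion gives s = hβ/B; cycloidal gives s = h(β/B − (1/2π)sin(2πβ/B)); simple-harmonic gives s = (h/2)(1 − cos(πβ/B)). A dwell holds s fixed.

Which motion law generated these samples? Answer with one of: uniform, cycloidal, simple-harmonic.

candidates at β/B = r: uniform s = h·r (linear in β); cycloidal s = h·(r − sin(2πr)/(2π)); simple-harmonic s = (h/2)(1 − cos(πr))
β=60°: printed 11.5000 | uniform 11.5000, cycloidal 11.5000, simple-harmonic 11.5000
β=66°: printed 13.2990 | uniform 12.6500, cycloidal 13.7812, simple-harmonic 13.2990
β=72°: printed 15.0537 | uniform 13.8000, cycloidal 15.9516, simple-harmonic 15.0537
β=78°: printed 16.7209 | uniform 14.9500, cycloidal 17.9115, simple-harmonic 16.7209
β=96°: printed 20.8037 | uniform 18.4000, cycloidal 21.8814, simple-harmonic 20.8037
only one law matches every sample → simple-harmonic

simple-harmonic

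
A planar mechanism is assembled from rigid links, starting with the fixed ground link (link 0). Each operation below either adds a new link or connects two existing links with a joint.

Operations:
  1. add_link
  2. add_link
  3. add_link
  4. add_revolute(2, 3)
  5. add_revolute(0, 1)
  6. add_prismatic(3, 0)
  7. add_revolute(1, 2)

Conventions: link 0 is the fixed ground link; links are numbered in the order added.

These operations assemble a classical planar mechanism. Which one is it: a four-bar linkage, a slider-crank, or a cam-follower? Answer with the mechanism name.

links: 4 (incl. ground); joints: 3 revolute, 1 prismatic, 0 higher (cam) pair, forming one closed loop
4 links, 3 revolutes + 1 prismatic in one loop → slider-crank

slider-crank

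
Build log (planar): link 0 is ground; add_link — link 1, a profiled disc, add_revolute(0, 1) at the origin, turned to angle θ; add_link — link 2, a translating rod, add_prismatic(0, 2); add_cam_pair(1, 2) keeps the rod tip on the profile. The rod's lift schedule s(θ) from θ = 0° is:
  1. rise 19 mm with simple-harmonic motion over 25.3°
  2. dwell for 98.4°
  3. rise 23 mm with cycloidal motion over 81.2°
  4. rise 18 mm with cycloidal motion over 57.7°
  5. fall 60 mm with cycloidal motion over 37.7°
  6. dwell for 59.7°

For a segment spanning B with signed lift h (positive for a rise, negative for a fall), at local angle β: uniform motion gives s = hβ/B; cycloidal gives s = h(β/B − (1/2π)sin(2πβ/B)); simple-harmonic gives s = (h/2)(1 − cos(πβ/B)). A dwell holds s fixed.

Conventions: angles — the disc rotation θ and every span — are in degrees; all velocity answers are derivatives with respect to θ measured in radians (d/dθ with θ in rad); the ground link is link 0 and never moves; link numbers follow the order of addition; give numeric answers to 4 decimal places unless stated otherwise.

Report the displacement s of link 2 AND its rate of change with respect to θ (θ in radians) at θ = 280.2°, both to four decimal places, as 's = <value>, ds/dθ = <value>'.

seg 1 [0°–25.3°] simple-harmonic, h=19: full span → s += 19 → s = 19.0000
seg 2 [25.3°–123.7°] dwell: s stays 19.0000
seg 3 [123.7°–204.9°] cycloidal, h=23: full span → s += 23 → s = 42.0000
seg 4 [204.9°–262.6°] cycloidal, h=18: full span → s += 18 → s = 60.0000
seg 5 [262.6°–300.3°] cycloidal, h=-60: θ=280.2° here. β=17.6, B=37.7. -60·(0.4668 − sin(2π·0.4668)/(2π)) = -26.0356 → s = 33.9644
velocity in seg [262.6°–300.3°] (cycloidal), θ in radians: β = 17.6° = 0.3072 rad, B = 37.7° = 0.6580 rad; ds/dθ = (h/B)(1 − cos(2πβ/B)) = ((-60)/0.6580)(1 − cos(2π·0.4668)) = -180.402191 mm/rad

s = 33.9644, ds/dθ = -180.4022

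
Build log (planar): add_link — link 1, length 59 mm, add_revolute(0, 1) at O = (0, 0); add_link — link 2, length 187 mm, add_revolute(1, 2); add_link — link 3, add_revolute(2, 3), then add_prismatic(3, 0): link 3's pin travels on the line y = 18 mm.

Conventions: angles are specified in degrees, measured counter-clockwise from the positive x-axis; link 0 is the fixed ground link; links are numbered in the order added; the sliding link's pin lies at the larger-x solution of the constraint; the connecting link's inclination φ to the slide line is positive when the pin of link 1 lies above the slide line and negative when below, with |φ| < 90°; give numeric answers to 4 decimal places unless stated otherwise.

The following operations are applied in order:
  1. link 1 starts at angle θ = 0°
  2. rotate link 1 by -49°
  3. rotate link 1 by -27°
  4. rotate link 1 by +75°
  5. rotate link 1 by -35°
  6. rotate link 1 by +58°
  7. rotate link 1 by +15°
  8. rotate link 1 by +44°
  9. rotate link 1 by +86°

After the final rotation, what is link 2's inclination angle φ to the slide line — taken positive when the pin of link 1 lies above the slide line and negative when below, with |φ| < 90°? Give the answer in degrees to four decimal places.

geometry: r = 59 mm, L = 187 mm, e = 18 mm; θ starts at 0°
rotate link 1 by -49°: θ ← 0° -49° = -49°
rotate link 1 by -27°: θ ← -49° -27° = -76°
rotate link 1 by +75°: θ ← -76° +75° = -1°
rotate link 1 by -35°: θ ← -1° -35° = -36°
rotate link 1 by +58°: θ ← -36° +58° = 22°
rotate link 1 by +15°: θ ← 22° +15° = 37°
rotate link 1 by +44°: θ ← 37° +44° = 81°
rotate link 1 by +86°: θ ← 81° +86° = 167°
h = r sin θ − e = 13.272112 − 18 = -4.727888
sin φ = h / L = -4.727888 / 187 = -0.02528282
φ = arcsin(-0.02528282) = -1.448753°

-1.4488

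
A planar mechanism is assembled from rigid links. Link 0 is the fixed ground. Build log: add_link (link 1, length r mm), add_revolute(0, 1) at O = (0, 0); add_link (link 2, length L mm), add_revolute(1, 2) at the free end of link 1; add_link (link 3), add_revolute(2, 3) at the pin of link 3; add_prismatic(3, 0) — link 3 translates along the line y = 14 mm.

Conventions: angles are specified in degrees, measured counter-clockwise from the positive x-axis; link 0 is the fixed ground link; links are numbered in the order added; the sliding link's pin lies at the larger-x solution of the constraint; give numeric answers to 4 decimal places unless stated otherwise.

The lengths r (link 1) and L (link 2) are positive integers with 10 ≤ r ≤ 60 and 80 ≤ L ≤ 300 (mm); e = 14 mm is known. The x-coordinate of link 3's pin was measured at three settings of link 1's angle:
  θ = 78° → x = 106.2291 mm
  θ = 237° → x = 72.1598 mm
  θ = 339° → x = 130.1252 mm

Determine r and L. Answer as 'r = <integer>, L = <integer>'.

constraint per measurement: (x − r cos θ)² + (r sin θ − e)² = L²
subtracting the θ₁ and θ₂ equations cancels the r² and L² terms:
r = (x₁² − x₂²) / (2[(x₁cos θ₁ + e sin θ₁) − (x₂cos θ₂ + e sin θ₂)]) = 34.9999 → r = 35
L² = (x₁ − r cos θ₁)² + (r sin θ₁ − e)² = 10200.9980 → L = 101.0000 → L = 101
check at θ₃=339°: x = 130.1252 (printed 130.1252) ✓

r = 35, L = 101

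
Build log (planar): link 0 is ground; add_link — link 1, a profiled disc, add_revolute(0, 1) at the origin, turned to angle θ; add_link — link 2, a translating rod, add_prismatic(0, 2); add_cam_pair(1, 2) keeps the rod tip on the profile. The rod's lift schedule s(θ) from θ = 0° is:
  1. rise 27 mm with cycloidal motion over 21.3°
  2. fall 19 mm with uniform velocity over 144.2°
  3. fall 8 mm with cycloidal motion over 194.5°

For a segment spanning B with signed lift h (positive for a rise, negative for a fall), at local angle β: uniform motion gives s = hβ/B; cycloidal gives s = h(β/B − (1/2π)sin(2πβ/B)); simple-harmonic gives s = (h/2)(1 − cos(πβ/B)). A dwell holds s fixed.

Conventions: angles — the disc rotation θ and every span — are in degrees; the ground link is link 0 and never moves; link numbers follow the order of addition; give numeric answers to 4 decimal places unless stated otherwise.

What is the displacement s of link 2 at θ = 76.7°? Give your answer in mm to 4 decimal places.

seg 1 [0°–21.3°] cycloidal, h=27: full span → s += 27 → s = 27.0000
seg 2 [21.3°–165.5°] uniform, h=-19: θ=76.7° here. β=55.4, B=144.2. -19·55.4/144.2 = -7.2996 → s = 19.7004

19.7004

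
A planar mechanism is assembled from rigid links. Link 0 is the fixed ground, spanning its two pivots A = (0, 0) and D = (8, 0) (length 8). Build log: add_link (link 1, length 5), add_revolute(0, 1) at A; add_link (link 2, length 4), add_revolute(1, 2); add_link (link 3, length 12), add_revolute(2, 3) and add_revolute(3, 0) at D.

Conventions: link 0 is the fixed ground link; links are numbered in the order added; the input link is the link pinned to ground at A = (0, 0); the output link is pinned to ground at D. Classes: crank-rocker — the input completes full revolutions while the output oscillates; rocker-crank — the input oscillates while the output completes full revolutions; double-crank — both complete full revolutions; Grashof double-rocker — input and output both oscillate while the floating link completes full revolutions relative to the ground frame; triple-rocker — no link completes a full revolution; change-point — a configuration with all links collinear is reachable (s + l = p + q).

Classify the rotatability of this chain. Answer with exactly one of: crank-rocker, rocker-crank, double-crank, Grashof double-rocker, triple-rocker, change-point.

lengths: ground=8, input=5, coupler=4, output=12
sorted: s=4 (shortest), l=12 (longest), p+q=13
s + l = 16 vs p + q = 13
s + l > p + q → non-Grashof → no link fully rotates → triple-rocker

triple-rocker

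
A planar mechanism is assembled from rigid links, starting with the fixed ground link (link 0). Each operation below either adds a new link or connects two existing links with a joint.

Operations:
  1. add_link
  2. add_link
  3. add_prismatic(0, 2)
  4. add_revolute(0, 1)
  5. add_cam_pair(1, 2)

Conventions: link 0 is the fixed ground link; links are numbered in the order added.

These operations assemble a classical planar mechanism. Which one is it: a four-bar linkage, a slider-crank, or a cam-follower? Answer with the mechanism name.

links: 3 (incl. ground); joints: 1 revolute, 1 prismatic, 1 higher (cam) pair, forming one closed loop
3 links, revolute + prismatic + higher pair in one loop → cam-follower

cam-follower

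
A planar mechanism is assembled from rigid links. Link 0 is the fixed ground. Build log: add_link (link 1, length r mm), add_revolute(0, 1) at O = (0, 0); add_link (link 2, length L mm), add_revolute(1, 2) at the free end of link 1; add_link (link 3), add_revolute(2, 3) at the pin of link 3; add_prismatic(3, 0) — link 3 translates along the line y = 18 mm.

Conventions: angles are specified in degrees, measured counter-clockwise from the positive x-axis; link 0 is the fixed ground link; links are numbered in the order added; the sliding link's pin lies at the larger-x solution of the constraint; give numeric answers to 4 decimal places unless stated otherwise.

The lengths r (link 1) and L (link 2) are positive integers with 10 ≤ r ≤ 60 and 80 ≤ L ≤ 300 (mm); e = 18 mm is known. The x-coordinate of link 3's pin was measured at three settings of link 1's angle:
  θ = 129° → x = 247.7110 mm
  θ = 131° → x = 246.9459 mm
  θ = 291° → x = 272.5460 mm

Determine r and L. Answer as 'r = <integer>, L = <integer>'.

constraint per measurement: (x − r cos θ)² + (r sin θ − e)² = L²
subtracting the θ₁ and θ₂ equations cancels the r² and L² terms:
r = (x₁² − x₂²) / (2[(x₁cos θ₁ + e sin θ₁) − (x₂cos θ₂ + e sin θ₂)]) = 28.9993 → r = 29
L² = (x₁ − r cos θ₁)² + (r sin θ₁ − e)² = 70755.9950 → L = 266.0000 → L = 266
check at θ₃=291°: x = 272.5460 (printed 272.5460) ✓

r = 29, L = 266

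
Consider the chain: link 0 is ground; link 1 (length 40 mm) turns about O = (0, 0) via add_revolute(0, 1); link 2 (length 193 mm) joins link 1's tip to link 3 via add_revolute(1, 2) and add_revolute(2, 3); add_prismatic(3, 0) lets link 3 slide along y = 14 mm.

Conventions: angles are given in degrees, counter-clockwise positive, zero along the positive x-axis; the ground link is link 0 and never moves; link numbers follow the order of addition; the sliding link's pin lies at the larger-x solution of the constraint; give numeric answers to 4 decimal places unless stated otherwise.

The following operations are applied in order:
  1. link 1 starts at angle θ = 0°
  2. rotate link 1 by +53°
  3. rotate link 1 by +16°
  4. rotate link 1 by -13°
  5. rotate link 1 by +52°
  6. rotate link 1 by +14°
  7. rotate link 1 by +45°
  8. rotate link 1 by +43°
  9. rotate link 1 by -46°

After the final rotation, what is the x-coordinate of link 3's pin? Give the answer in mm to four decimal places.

geometry: r = 40 mm, L = 193 mm, e = 14 mm; θ starts at 0°
rotate link 1 by +53°: θ ← 0° +53° = 53°
rotate link 1 by +16°: θ ← 53° +16° = 69°
rotate link 1 by -13°: θ ← 69° -13° = 56°
rotate link 1 by +52°: θ ← 56° +52° = 108°
rotate link 1 by +14°: θ ← 108° +14° = 122°
rotate link 1 by +45°: θ ← 122° +45° = 167°
rotate link 1 by +43°: θ ← 167° +43° = 210°
rotate link 1 by -46°: θ ← 210° -46° = 164°
crank pin P = (r cos θ, r sin θ) = (-38.450468, 11.025494)
h = r sin θ − e = 11.025494 − 14 = -2.974506
x = r cos θ + √(L² − h²) = -38.450468 + 192.977077 = 154.526609

154.5266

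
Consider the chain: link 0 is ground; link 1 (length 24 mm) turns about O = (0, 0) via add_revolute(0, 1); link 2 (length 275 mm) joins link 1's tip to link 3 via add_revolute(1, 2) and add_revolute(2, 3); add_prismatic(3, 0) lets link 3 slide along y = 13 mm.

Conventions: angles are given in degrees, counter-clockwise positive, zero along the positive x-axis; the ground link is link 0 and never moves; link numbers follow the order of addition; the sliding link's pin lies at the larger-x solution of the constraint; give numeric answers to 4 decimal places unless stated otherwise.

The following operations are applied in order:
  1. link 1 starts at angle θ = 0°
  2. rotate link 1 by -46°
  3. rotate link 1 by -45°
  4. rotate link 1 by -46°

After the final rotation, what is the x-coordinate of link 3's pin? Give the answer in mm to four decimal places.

geometry: r = 24 mm, L = 275 mm, e = 13 mm; θ starts at 0°
rotate link 1 by -46°: θ ← 0° -46° = -46°
rotate link 1 by -45°: θ ← -46° -45° = -91°
rotate link 1 by -46°: θ ← -91° -46° = -137°
crank pin P = (r cos θ, r sin θ) = (-17.552489, -16.367961)
h = r sin θ − e = -16.367961 − 13 = -29.367961
x = r cos θ + √(L² − h²) = -17.552489 + 273.427363 = 255.874874

255.8749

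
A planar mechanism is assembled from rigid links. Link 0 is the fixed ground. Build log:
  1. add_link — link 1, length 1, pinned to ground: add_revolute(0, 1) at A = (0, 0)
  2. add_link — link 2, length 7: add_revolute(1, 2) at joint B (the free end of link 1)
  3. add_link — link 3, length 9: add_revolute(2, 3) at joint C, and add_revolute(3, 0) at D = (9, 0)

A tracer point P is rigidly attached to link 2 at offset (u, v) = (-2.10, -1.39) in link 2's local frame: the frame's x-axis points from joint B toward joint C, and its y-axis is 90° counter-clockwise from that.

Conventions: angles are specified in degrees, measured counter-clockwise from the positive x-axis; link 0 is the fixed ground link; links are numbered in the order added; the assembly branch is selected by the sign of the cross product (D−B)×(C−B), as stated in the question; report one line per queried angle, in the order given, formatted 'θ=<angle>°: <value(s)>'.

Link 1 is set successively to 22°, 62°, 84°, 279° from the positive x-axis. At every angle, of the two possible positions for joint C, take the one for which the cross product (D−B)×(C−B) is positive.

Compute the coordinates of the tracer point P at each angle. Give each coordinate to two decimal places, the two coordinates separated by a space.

A=(0,0), D=(9.00,0)
θ=22°: B = A + 1.00·(cos22°, sin22°) = (0.9272, 0.3746)
θ=22°: |BD| = 8.0815
θ=22°: circle(B,7.00) ∩ circle(D,9.00): a=2.0609, h=6.6897
θ=22°:   candidates: C₊=(3.2960,6.9616) cross=54.063; C₋=(2.6758,-6.4035) cross=-54.063
θ=22°:   branch + wants cross > 0 → take C=(3.2960,6.9616) (cross=54.063)
θ=22°: ex = (C−B)/|BC| = (0.3384,0.9410); ey = (-0.9410,0.3384)
θ=22°: P = B + -2.10·ex + -1.39·ey = (1.5245,-2.0719)
θ=62°: B = A + 1.00·(cos62°, sin62°) = (0.4695, 0.8829)
θ=62°: |BD| = 8.5761
θ=62°: circle(B,7.00) ∩ circle(D,9.00): a=2.4224, h=6.5675
θ=62°:   candidates: C₊=(3.5552,7.1661) cross=56.323; C₋=(2.2028,-5.8990) cross=-56.323
θ=62°:   branch + wants cross > 0 → take C=(3.5552,7.1661) (cross=56.323)
θ=62°: ex = (C−B)/|BC| = (0.4408,0.8976); ey = (-0.8976,0.4408)
θ=62°: P = B + -2.10·ex + -1.39·ey = (0.7914,-1.6147)
θ=84°: B = A + 1.00·(cos84°, sin84°) = (0.1045, 0.9945)
θ=84°: |BD| = 8.9509
θ=84°: circle(B,7.00) ∩ circle(D,9.00): a=2.6879, h=6.4634
θ=84°:   candidates: C₊=(3.4939,7.1192) cross=57.853; C₋=(2.0577,-5.7275) cross=-57.853
θ=84°:   branch + wants cross > 0 → take C=(3.4939,7.1192) (cross=57.853)
θ=84°: ex = (C−B)/|BC| = (0.4842,0.8750); ey = (-0.8750,0.4842)
θ=84°: P = B + -2.10·ex + -1.39·ey = (0.3039,-1.5159)
θ=279°: B = A + 1.00·(cos279°, sin279°) = (0.1564, -0.9877)
θ=279°: |BD| = 8.8985
θ=279°: circle(B,7.00) ∩ circle(D,9.00): a=2.6512, h=6.4785
θ=279°:   candidates: C₊=(2.0722,5.7451) cross=57.649; C₋=(3.5104,-7.1319) cross=-57.649
θ=279°:   branch + wants cross > 0 → take C=(2.0722,5.7451) (cross=57.649)
θ=279°: ex = (C−B)/|BC| = (0.2737,0.9618); ey = (-0.9618,0.2737)
θ=279°: P = B + -2.10·ex + -1.39·ey = (0.9186,-3.3879)

θ=22°: 1.52 -2.07
θ=62°: 0.79 -1.61
θ=84°: 0.30 -1.52
θ=279°: 0.92 -3.39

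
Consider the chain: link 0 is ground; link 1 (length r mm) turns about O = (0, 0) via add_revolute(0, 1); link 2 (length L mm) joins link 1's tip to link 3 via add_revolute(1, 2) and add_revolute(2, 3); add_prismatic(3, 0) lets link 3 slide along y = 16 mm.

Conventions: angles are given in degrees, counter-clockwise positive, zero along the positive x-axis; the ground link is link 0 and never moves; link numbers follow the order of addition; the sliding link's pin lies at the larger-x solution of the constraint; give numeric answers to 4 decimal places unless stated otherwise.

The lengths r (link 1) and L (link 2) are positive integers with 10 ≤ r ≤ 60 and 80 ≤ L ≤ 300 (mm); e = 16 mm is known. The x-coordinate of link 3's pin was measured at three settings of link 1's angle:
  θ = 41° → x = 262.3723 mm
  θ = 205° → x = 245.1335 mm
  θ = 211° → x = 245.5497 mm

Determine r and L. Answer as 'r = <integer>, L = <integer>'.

constraint per measurement: (x − r cos θ)² + (r sin θ − e)² = L²
subtracting the θ₁ and θ₂ equations cancels the r² and L² terms:
r = (x₁² − x₂²) / (2[(x₁cos θ₁ + e sin θ₁) − (x₂cos θ₂ + e sin θ₂)]) = 10.0000 → r = 10
L² = (x₁ − r cos θ₁)² + (r sin θ₁ − e)² = 65024.9872 → L = 255.0000 → L = 255
check at θ₃=211°: x = 245.5497 (printed 245.5497) ✓

r = 10, L = 255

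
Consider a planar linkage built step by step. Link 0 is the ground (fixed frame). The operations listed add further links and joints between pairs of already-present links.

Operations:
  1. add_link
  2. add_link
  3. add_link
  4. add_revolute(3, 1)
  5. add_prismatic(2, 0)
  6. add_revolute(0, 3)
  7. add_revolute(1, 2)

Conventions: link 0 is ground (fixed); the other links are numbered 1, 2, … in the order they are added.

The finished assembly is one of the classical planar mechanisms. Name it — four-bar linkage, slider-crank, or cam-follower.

links: 4 (incl. ground); joints: 3 revolute, 1 prismatic, 0 higher (cam) pair, forming one closed loop
4 links, 3 revolutes + 1 prismatic in one loop → slider-crank

slider-crank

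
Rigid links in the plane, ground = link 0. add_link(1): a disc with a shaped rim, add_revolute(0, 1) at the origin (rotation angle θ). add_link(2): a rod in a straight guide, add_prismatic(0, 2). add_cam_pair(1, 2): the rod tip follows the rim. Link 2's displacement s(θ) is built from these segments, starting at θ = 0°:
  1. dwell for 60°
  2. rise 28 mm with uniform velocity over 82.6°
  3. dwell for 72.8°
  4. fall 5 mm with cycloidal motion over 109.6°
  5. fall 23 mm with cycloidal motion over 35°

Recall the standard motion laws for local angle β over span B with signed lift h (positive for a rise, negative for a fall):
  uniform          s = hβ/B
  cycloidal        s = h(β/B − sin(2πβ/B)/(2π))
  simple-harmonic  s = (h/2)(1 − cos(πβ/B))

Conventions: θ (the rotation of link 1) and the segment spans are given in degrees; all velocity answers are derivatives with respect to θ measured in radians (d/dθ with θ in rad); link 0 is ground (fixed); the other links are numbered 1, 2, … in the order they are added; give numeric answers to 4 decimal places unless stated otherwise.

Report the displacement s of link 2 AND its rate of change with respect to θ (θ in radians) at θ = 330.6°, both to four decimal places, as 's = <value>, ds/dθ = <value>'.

segment 1 (0° to 60°, dwell): s unchanged at 0.0000
segment 2 (60° to 142.6°, uniform, h = 28) is passed completely: s = 0.0000 + (28) = 28.0000
segment 3 (142.6° to 215.4°, dwell): s unchanged at 28.0000
segment 4 (215.4° to 325°, cycloidal, h = -5) is passed completely: s = 28.0000 + (-5) = 23.0000
θ = 330.6° falls in segment 5 (325° to 360°, cycloidal, h = -23): β = 330.6 − 325 = 5.6°, B = 35°; Δs = -23·(0.1600 − sin(2π·0.1600)/(2π)) = -0.5893; s = 23.0000 − 0.5893 = 22.4107
velocity in seg [325°–360°] (cycloidal), θ in radians: β = 5.6° = 0.0977 rad, B = 35° = 0.6109 rad; ds/dθ = (h/B)(1 − cos(2πβ/B)) = ((-23)/0.6109)(1 − cos(2π·0.1600)) = -17.476823 mm/rad

s = 22.4107, ds/dθ = -17.4768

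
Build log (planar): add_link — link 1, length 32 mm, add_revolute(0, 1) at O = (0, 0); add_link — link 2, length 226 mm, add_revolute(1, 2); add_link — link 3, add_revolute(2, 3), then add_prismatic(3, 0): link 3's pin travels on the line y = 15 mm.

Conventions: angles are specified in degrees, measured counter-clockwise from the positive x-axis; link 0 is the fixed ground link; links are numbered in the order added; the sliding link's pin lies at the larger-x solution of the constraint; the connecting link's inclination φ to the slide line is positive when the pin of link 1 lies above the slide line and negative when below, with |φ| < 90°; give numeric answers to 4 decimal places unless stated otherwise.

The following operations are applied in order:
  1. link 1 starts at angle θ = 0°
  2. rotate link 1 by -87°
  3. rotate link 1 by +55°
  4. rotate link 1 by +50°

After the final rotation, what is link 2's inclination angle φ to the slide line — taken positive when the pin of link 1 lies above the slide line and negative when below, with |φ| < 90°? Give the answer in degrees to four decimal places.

geometry: r = 32 mm, L = 226 mm, e = 15 mm; θ starts at 0°
rotate link 1 by -87°: θ ← 0° -87° = -87°
rotate link 1 by +55°: θ ← -87° +55° = -32°
rotate link 1 by +50°: θ ← -32° +50° = 18°
h = r sin θ − e = 9.888544 − 15 = -5.111456
sin φ = h / L = -5.111456 / 226 = -0.02261706
φ = arcsin(-0.02261706) = -1.295973°

-1.2960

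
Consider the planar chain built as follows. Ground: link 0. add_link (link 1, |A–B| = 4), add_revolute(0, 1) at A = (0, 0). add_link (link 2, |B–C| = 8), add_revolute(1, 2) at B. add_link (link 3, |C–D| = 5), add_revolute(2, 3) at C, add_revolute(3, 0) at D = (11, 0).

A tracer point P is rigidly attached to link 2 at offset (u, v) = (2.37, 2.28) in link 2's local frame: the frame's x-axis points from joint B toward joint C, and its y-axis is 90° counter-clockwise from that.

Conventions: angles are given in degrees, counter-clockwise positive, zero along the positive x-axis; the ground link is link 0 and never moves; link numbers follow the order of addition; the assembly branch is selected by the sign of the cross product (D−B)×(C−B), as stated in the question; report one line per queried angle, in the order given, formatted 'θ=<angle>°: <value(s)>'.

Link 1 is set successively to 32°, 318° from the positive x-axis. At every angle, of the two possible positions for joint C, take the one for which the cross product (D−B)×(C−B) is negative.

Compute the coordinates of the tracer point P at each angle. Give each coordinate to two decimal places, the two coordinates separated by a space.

A=(0,0), D=(11.00,0)
θ=32°: B = A + 4.00·(cos32°, sin32°) = (3.3922, 2.1197)
θ=32°: |BD| = 7.8976
θ=32°: circle(B,8.00) ∩ circle(D,5.00): a=6.4179, h=4.7760
θ=32°:   candidates: C₊=(10.8565,4.9979) cross=37.719; C₋=(8.2927,-4.2037) cross=-37.719
θ=32°:   branch - wants cross < 0 → take C=(8.2927,-4.2037) (cross=-37.719)
θ=32°: ex = (C−B)/|BC| = (0.6126,-0.7904); ey = (0.7904,0.6126)
θ=32°: P = B + 2.37·ex + 2.28·ey = (6.6461,1.6430)
θ=318°: B = A + 4.00·(cos318°, sin318°) = (2.9726, -2.6765)
θ=318°: |BD| = 8.4619
θ=318°: circle(B,8.00) ∩ circle(D,5.00): a=6.5354, h=4.6140
θ=318°:   candidates: C₊=(7.7130,3.7677) cross=39.043; C₋=(10.6318,-4.9864) cross=-39.043
θ=318°:   branch - wants cross < 0 → take C=(10.6318,-4.9864) (cross=-39.043)
θ=318°: ex = (C−B)/|BC| = (0.9574,-0.2887); ey = (0.2887,0.9574)
θ=318°: P = B + 2.37·ex + 2.28·ey = (5.9000,-1.1779)

θ=32°: 6.65 1.64
θ=318°: 5.90 -1.18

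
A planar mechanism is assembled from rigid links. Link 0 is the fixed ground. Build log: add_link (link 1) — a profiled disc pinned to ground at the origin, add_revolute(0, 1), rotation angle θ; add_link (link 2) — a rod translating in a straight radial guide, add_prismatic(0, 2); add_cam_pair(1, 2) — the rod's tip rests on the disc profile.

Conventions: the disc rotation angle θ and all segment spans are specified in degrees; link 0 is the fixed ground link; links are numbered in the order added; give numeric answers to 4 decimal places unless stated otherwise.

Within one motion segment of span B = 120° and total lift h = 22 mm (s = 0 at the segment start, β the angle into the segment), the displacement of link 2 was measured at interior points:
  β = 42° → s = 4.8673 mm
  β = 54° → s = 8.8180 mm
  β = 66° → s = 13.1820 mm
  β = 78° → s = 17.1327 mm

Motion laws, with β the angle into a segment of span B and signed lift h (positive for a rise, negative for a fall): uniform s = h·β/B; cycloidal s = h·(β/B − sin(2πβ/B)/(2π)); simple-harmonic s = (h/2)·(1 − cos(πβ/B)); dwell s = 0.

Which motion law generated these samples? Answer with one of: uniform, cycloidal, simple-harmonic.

candidates at β/B = r: uniform s = h·r (linear in β); cycloidal s = h·(r − sin(2πr)/(2π)); simple-harmonic s = (h/2)(1 − cos(πr))
β=42°: printed 4.8673 | uniform 7.7000, cycloidal 4.8673, simple-harmonic 6.0061
β=54°: printed 8.8180 | uniform 9.9000, cycloidal 8.8180, simple-harmonic 9.2792
β=66°: printed 13.1820 | uniform 12.1000, cycloidal 13.1820, simple-harmonic 12.7208
β=78°: printed 17.1327 | uniform 14.3000, cycloidal 17.1327, simple-harmonic 15.9939
only one law matches every sample → cycloidal

cycloidal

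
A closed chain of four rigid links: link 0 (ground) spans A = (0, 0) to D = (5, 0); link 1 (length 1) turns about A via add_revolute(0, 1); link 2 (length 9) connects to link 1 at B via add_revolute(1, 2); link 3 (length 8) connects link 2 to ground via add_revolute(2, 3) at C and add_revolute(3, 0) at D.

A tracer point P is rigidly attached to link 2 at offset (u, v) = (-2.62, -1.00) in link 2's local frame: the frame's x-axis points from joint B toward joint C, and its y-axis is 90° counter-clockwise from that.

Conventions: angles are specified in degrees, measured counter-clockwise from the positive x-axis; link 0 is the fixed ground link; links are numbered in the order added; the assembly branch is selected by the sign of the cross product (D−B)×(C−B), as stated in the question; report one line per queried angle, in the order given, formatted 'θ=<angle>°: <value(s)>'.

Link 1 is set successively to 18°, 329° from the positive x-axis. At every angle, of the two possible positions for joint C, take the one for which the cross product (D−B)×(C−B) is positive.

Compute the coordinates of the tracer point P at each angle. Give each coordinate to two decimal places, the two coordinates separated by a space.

A=(0,0), D=(5.00,0)
θ=18°: B = A + 1.00·(cos18°, sin18°) = (0.9511, 0.3090)
θ=18°: |BD| = 4.0607
θ=18°: circle(B,9.00) ∩ circle(D,8.00): a=4.1236, h=7.9998
θ=18°:   candidates: C₊=(5.6715,7.9718) cross=32.485; C₋=(4.4539,-7.9813) cross=-32.485
θ=18°:   branch + wants cross > 0 → take C=(5.6715,7.9718) (cross=32.485)
θ=18°: ex = (C−B)/|BC| = (0.5245,0.8514); ey = (-0.8514,0.5245)
θ=18°: P = B + -2.62·ex + -1.00·ey = (0.4283,-2.4462)
θ=329°: B = A + 1.00·(cos329°, sin329°) = (0.8572, -0.5150)
θ=329°: |BD| = 4.1747
θ=329°: circle(B,9.00) ∩ circle(D,8.00): a=4.1234, h=7.9998
θ=329°:   candidates: C₊=(3.9621,7.9324) cross=33.397; C₋=(5.9360,-7.9451) cross=-33.397
θ=329°:   branch + wants cross > 0 → take C=(3.9621,7.9324) (cross=33.397)
θ=329°: ex = (C−B)/|BC| = (0.3450,0.9386); ey = (-0.9386,0.3450)
θ=329°: P = B + -2.62·ex + -1.00·ey = (0.8919,-3.3192)

θ=18°: 0.43 -2.45
θ=329°: 0.89 -3.32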